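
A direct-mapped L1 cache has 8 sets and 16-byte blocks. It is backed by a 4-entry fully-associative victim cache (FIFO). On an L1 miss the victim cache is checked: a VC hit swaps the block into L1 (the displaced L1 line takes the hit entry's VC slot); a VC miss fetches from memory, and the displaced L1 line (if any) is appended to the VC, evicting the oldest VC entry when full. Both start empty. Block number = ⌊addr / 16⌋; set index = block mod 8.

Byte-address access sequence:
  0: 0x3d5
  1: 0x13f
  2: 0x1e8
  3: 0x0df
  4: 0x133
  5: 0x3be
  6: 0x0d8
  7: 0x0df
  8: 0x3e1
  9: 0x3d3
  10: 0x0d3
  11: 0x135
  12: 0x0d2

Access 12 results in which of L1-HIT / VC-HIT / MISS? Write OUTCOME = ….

OUTCOME = L1-HIT

#0 0x3d5→b61/s5 MISS; vc=[]
#1 0x13f→b19/s3 MISS; vc=[]
#2 0x1e8→b30/s6 MISS; vc=[]
#3 0xdf→b13/s5 MISS; vc=[61]
#4 0x133→b19/s3 L1-HIT; vc=[61]
#5 0x3be→b59/s3 MISS; vc=[61,19]
#6 0xd8→b13/s5 L1-HIT; vc=[61,19]
#7 0xdf→b13/s5 L1-HIT; vc=[61,19]
#8 0x3e1→b62/s6 MISS; vc=[61,19,30]
#9 0x3d3→b61/s5 VC-HIT; vc=[13,19,30]
#10 0xd3→b13/s5 VC-HIT; vc=[61,19,30]
#11 0x135→b19/s3 VC-HIT; vc=[61,59,30]
#12 0xd2→b13/s5 L1-HIT; vc=[61,59,30]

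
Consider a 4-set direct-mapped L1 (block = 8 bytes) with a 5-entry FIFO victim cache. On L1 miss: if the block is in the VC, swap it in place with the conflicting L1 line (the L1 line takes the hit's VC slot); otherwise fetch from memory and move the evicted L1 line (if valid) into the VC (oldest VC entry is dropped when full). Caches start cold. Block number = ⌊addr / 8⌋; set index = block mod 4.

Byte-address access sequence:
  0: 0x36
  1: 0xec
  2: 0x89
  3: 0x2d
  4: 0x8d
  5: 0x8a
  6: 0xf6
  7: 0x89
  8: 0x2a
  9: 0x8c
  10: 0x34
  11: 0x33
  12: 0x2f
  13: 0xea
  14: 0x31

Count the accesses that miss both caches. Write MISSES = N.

MISSES = 5

#0 0x36→b6/s2 MISS; vc=[]
#1 0xec→b29/s1 MISS; vc=[]
#2 0x89→b17/s1 MISS; vc=[29]
#3 0x2d→b5/s1 MISS; vc=[29,17]
#4 0x8d→b17/s1 VC-HIT; vc=[29,5]
#5 0x8a→b17/s1 L1-HIT; vc=[29,5]
#6 0xf6→b30/s2 MISS; vc=[29,5,6]
#7 0x89→b17/s1 L1-HIT; vc=[29,5,6]
#8 0x2a→b5/s1 VC-HIT; vc=[29,17,6]
#9 0x8c→b17/s1 VC-HIT; vc=[29,5,6]
#10 0x34→b6/s2 VC-HIT; vc=[29,5,30]
#11 0x33→b6/s2 L1-HIT; vc=[29,5,30]
#12 0x2f→b5/s1 VC-HIT; vc=[29,17,30]
#13 0xea→b29/s1 VC-HIT; vc=[5,17,30]
#14 0x31→b6/s2 L1-HIT; vc=[5,17,30]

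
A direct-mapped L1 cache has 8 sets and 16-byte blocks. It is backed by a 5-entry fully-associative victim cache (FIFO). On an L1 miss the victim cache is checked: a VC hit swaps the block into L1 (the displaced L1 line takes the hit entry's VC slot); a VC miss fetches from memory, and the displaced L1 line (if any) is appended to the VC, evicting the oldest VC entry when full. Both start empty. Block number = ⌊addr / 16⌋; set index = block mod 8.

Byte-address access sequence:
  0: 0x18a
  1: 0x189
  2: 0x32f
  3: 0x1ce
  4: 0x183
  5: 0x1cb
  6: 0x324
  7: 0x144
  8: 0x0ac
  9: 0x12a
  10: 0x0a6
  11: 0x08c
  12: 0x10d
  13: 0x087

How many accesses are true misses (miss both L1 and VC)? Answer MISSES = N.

MISSES = 8

  [0] addr=0x18a blk=24 s=0: MISS | VC []
  [1] addr=0x189 blk=24 s=0: L1-HIT | VC []
  [2] addr=0x32f blk=50 s=2: MISS | VC []
  [3] addr=0x1ce blk=28 s=4: MISS | VC []
  [4] addr=0x183 blk=24 s=0: L1-HIT | VC []
  [5] addr=0x1cb blk=28 s=4: L1-HIT | VC []
  [6] addr=0x324 blk=50 s=2: L1-HIT | VC []
  [7] addr=0x144 blk=20 s=4: MISS | VC [28]
  [8] addr=0xac blk=10 s=2: MISS | VC [28, 50]
  [9] addr=0x12a blk=18 s=2: MISS | VC [28, 50, 10]
  [10] addr=0xa6 blk=10 s=2: VC-HIT | VC [28, 50, 18]
  [11] addr=0x8c blk=8 s=0: MISS | VC [28, 50, 18, 24]
  [12] addr=0x10d blk=16 s=0: MISS | VC [28, 50, 18, 24, 8]
  [13] addr=0x87 blk=8 s=0: VC-HIT | VC [28, 50, 18, 24, 16]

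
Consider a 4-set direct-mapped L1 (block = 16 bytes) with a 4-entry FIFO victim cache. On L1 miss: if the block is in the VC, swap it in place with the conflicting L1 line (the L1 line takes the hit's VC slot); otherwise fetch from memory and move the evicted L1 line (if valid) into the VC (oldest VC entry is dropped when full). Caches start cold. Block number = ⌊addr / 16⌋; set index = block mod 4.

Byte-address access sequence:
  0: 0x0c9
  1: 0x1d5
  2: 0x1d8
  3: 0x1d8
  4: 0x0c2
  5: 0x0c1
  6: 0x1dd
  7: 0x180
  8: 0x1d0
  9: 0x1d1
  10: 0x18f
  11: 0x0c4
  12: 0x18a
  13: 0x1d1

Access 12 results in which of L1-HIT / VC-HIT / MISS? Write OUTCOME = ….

  [0] addr=0xc9 blk=12 s=0: MISS | VC []
  [1] addr=0x1d5 blk=29 s=1: MISS | VC []
  [2] addr=0x1d8 blk=29 s=1: L1-HIT | VC []
  [3] addr=0x1d8 blk=29 s=1: L1-HIT | VC []
  [4] addr=0xc2 blk=12 s=0: L1-HIT | VC []
  [5] addr=0xc1 blk=12 s=0: L1-HIT | VC []
  [6] addr=0x1dd blk=29 s=1: L1-HIT | VC []
  [7] addr=0x180 blk=24 s=0: MISS | VC [12]
  [8] addr=0x1d0 blk=29 s=1: L1-HIT | VC [12]
  [9] addr=0x1d1 blk=29 s=1: L1-HIT | VC [12]
  [10] addr=0x18f blk=24 s=0: L1-HIT | VC [12]
  [11] addr=0xc4 blk=12 s=0: VC-HIT | VC [24]
  [12] addr=0x18a blk=24 s=0: VC-HIT | VC [12]
  [13] addr=0x1d1 blk=29 s=1: L1-HIT | VC [12]

OUTCOME = VC-HIT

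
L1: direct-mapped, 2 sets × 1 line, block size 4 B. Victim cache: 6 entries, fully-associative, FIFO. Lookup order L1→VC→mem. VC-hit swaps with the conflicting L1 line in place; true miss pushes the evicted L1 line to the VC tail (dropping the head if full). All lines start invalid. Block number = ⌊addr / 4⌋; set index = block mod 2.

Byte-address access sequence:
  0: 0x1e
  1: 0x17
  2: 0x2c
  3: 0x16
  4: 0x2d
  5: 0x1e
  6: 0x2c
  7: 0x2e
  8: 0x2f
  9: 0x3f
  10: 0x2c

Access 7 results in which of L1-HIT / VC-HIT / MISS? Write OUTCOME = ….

0: 0x1e (blk 7, set 1) → MISS  vc=[]
1: 0x17 (blk 5, set 1) → MISS  vc=[7]
2: 0x2c (blk 11, set 1) → MISS  vc=[7, 5]
3: 0x16 (blk 5, set 1) → VC-HIT  vc=[7, 11]
4: 0x2d (blk 11, set 1) → VC-HIT  vc=[7, 5]
5: 0x1e (blk 7, set 1) → VC-HIT  vc=[11, 5]
6: 0x2c (blk 11, set 1) → VC-HIT  vc=[7, 5]
7: 0x2e (blk 11, set 1) → L1-HIT  vc=[7, 5]
8: 0x2f (blk 11, set 1) → L1-HIT  vc=[7, 5]
9: 0x3f (blk 15, set 1) → MISS  vc=[7, 5, 11]
10: 0x2c (blk 11, set 1) → VC-HIT  vc=[7, 5, 15]

OUTCOME = L1-HIT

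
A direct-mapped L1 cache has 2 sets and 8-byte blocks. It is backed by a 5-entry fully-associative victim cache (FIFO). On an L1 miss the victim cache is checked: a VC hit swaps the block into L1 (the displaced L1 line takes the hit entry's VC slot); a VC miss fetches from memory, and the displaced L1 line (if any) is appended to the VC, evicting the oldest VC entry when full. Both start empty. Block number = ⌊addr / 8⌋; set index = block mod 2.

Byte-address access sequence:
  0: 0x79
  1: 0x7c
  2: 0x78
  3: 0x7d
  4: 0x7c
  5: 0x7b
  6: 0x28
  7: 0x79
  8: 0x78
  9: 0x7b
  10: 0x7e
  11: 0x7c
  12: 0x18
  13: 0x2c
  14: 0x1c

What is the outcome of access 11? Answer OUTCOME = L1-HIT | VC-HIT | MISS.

#0 0x79→b15/s1 MISS; vc=[]
#1 0x7c→b15/s1 L1-HIT; vc=[]
#2 0x78→b15/s1 L1-HIT; vc=[]
#3 0x7d→b15/s1 L1-HIT; vc=[]
#4 0x7c→b15/s1 L1-HIT; vc=[]
#5 0x7b→b15/s1 L1-HIT; vc=[]
#6 0x28→b5/s1 MISS; vc=[15]
#7 0x79→b15/s1 VC-HIT; vc=[5]
#8 0x78→b15/s1 L1-HIT; vc=[5]
#9 0x7b→b15/s1 L1-HIT; vc=[5]
#10 0x7e→b15/s1 L1-HIT; vc=[5]
#11 0x7c→b15/s1 L1-HIT; vc=[5]
#12 0x18→b3/s1 MISS; vc=[5,15]
#13 0x2c→b5/s1 VC-HIT; vc=[3,15]
#14 0x1c→b3/s1 VC-HIT; vc=[5,15]

OUTCOME = L1-HIT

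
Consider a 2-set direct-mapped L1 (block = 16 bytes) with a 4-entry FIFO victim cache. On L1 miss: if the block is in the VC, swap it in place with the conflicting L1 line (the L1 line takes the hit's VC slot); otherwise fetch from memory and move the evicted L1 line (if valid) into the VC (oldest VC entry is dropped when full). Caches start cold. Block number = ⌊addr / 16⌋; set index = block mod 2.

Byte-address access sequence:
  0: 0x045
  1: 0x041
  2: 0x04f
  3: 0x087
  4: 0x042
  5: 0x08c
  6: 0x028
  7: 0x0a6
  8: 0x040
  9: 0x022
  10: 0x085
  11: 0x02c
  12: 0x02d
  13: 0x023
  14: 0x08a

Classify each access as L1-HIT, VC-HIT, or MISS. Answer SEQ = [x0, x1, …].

#0 0x45→b4/s0 MISS; vc=[]
#1 0x41→b4/s0 L1-HIT; vc=[]
#2 0x4f→b4/s0 L1-HIT; vc=[]
#3 0x87→b8/s0 MISS; vc=[4]
#4 0x42→b4/s0 VC-HIT; vc=[8]
#5 0x8c→b8/s0 VC-HIT; vc=[4]
#6 0x28→b2/s0 MISS; vc=[4,8]
#7 0xa6→b10/s0 MISS; vc=[4,8,2]
#8 0x40→b4/s0 VC-HIT; vc=[10,8,2]
#9 0x22→b2/s0 VC-HIT; vc=[10,8,4]
#10 0x85→b8/s0 VC-HIT; vc=[10,2,4]
#11 0x2c→b2/s0 VC-HIT; vc=[10,8,4]
#12 0x2d→b2/s0 L1-HIT; vc=[10,8,4]
#13 0x23→b2/s0 L1-HIT; vc=[10,8,4]
#14 0x8a→b8/s0 VC-HIT; vc=[10,2,4]

SEQ = [MISS, L1-HIT, L1-HIT, MISS, VC-HIT, VC-HIT, MISS, MISS, VC-HIT, VC-HIT, VC-HIT, VC-HIT, L1-HIT, L1-HIT, VC-HIT]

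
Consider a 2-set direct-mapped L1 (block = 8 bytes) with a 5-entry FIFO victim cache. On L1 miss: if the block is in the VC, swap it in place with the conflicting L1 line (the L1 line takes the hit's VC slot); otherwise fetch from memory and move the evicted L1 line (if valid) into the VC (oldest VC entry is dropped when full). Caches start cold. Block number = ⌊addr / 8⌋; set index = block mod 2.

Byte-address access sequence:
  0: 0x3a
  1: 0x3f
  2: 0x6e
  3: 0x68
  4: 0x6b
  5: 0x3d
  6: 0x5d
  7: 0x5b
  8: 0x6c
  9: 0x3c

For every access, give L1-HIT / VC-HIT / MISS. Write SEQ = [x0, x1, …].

SEQ = [MISS, L1-HIT, MISS, L1-HIT, L1-HIT, VC-HIT, MISS, L1-HIT, VC-HIT, VC-HIT]

0: 0x3a (blk 7, set 1) → MISS  vc=[]
1: 0x3f (blk 7, set 1) → L1-HIT  vc=[]
2: 0x6e (blk 13, set 1) → MISS  vc=[7]
3: 0x68 (blk 13, set 1) → L1-HIT  vc=[7]
4: 0x6b (blk 13, set 1) → L1-HIT  vc=[7]
5: 0x3d (blk 7, set 1) → VC-HIT  vc=[13]
6: 0x5d (blk 11, set 1) → MISS  vc=[13, 7]
7: 0x5b (blk 11, set 1) → L1-HIT  vc=[13, 7]
8: 0x6c (blk 13, set 1) → VC-HIT  vc=[11, 7]
9: 0x3c (blk 7, set 1) → VC-HIT  vc=[11, 13]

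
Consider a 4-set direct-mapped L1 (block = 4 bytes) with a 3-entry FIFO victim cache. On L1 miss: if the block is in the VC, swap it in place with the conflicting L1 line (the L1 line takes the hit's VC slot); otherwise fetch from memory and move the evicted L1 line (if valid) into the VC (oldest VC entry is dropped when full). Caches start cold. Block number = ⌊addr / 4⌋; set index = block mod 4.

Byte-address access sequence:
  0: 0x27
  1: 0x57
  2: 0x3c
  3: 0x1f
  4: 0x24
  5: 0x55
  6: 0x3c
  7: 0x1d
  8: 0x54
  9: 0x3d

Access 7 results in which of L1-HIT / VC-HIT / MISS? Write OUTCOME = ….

#0 0x27→b9/s1 MISS; vc=[]
#1 0x57→b21/s1 MISS; vc=[9]
#2 0x3c→b15/s3 MISS; vc=[9]
#3 0x1f→b7/s3 MISS; vc=[9,15]
#4 0x24→b9/s1 VC-HIT; vc=[21,15]
#5 0x55→b21/s1 VC-HIT; vc=[9,15]
#6 0x3c→b15/s3 VC-HIT; vc=[9,7]
#7 0x1d→b7/s3 VC-HIT; vc=[9,15]
#8 0x54→b21/s1 L1-HIT; vc=[9,15]
#9 0x3d→b15/s3 VC-HIT; vc=[9,7]

OUTCOME = VC-HIT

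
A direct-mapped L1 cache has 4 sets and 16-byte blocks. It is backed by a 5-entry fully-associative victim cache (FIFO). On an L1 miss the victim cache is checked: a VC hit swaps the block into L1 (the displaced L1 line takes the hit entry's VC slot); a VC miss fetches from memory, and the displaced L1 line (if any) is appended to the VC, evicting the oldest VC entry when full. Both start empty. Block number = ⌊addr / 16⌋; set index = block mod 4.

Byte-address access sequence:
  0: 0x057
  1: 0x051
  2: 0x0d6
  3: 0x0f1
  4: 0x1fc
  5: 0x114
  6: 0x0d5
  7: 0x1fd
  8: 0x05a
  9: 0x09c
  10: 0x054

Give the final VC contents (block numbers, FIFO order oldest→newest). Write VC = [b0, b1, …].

#0 0x57→b5/s1 MISS; vc=[]
#1 0x51→b5/s1 L1-HIT; vc=[]
#2 0xd6→b13/s1 MISS; vc=[5]
#3 0xf1→b15/s3 MISS; vc=[5]
#4 0x1fc→b31/s3 MISS; vc=[5,15]
#5 0x114→b17/s1 MISS; vc=[5,15,13]
#6 0xd5→b13/s1 VC-HIT; vc=[5,15,17]
#7 0x1fd→b31/s3 L1-HIT; vc=[5,15,17]
#8 0x5a→b5/s1 VC-HIT; vc=[13,15,17]
#9 0x9c→b9/s1 MISS; vc=[13,15,17,5]
#10 0x54→b5/s1 VC-HIT; vc=[13,15,17,9]

VC = [13, 15, 17, 9]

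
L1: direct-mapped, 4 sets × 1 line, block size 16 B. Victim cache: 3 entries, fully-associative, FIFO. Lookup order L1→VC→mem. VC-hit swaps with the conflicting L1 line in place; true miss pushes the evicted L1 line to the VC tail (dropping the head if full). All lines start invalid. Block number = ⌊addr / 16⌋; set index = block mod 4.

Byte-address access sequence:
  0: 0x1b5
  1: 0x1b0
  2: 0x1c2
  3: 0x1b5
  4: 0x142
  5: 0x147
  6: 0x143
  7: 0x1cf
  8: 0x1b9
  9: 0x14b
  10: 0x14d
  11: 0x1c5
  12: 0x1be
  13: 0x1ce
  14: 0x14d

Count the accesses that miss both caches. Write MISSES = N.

0: 0x1b5 (blk 27, set 3) → MISS  vc=[]
1: 0x1b0 (blk 27, set 3) → L1-HIT  vc=[]
2: 0x1c2 (blk 28, set 0) → MISS  vc=[]
3: 0x1b5 (blk 27, set 3) → L1-HIT  vc=[]
4: 0x142 (blk 20, set 0) → MISS  vc=[28]
5: 0x147 (blk 20, set 0) → L1-HIT  vc=[28]
6: 0x143 (blk 20, set 0) → L1-HIT  vc=[28]
7: 0x1cf (blk 28, set 0) → VC-HIT  vc=[20]
8: 0x1b9 (blk 27, set 3) → L1-HIT  vc=[20]
9: 0x14b (blk 20, set 0) → VC-HIT  vc=[28]
10: 0x14d (blk 20, set 0) → L1-HIT  vc=[28]
11: 0x1c5 (blk 28, set 0) → VC-HIT  vc=[20]
12: 0x1be (blk 27, set 3) → L1-HIT  vc=[20]
13: 0x1ce (blk 28, set 0) → L1-HIT  vc=[20]
14: 0x14d (blk 20, set 0) → VC-HIT  vc=[28]

MISSES = 3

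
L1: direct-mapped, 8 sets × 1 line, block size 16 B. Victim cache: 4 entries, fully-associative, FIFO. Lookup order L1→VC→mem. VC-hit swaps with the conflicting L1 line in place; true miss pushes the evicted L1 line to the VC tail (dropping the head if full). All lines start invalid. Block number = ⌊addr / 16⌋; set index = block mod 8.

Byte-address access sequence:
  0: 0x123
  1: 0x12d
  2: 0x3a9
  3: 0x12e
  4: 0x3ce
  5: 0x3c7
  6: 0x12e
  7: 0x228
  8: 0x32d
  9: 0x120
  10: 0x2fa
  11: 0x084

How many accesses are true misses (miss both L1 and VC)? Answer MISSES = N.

MISSES = 7

  [0] addr=0x123 blk=18 s=2: MISS | VC []
  [1] addr=0x12d blk=18 s=2: L1-HIT | VC []
  [2] addr=0x3a9 blk=58 s=2: MISS | VC [18]
  [3] addr=0x12e blk=18 s=2: VC-HIT | VC [58]
  [4] addr=0x3ce blk=60 s=4: MISS | VC [58]
  [5] addr=0x3c7 blk=60 s=4: L1-HIT | VC [58]
  [6] addr=0x12e blk=18 s=2: L1-HIT | VC [58]
  [7] addr=0x228 blk=34 s=2: MISS | VC [58, 18]
  [8] addr=0x32d blk=50 s=2: MISS | VC [58, 18, 34]
  [9] addr=0x120 blk=18 s=2: VC-HIT | VC [58, 50, 34]
  [10] addr=0x2fa blk=47 s=7: MISS | VC [58, 50, 34]
  [11] addr=0x84 blk=8 s=0: MISS | VC [58, 50, 34]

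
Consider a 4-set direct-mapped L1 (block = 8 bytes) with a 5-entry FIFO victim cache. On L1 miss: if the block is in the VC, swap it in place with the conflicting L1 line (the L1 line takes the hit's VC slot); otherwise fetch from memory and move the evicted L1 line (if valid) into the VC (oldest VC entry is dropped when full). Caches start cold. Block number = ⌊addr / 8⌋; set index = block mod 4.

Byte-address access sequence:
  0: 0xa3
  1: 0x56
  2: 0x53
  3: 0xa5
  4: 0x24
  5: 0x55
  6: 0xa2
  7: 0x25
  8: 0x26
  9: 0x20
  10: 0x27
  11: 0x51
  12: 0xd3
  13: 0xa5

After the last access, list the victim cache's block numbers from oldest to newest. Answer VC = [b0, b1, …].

VC = [4, 10]

  [0] addr=0xa3 blk=20 s=0: MISS | VC []
  [1] addr=0x56 blk=10 s=2: MISS | VC []
  [2] addr=0x53 blk=10 s=2: L1-HIT | VC []
  [3] addr=0xa5 blk=20 s=0: L1-HIT | VC []
  [4] addr=0x24 blk=4 s=0: MISS | VC [20]
  [5] addr=0x55 blk=10 s=2: L1-HIT | VC [20]
  [6] addr=0xa2 blk=20 s=0: VC-HIT | VC [4]
  [7] addr=0x25 blk=4 s=0: VC-HIT | VC [20]
  [8] addr=0x26 blk=4 s=0: L1-HIT | VC [20]
  [9] addr=0x20 blk=4 s=0: L1-HIT | VC [20]
  [10] addr=0x27 blk=4 s=0: L1-HIT | VC [20]
  [11] addr=0x51 blk=10 s=2: L1-HIT | VC [20]
  [12] addr=0xd3 blk=26 s=2: MISS | VC [20, 10]
  [13] addr=0xa5 blk=20 s=0: VC-HIT | VC [4, 10]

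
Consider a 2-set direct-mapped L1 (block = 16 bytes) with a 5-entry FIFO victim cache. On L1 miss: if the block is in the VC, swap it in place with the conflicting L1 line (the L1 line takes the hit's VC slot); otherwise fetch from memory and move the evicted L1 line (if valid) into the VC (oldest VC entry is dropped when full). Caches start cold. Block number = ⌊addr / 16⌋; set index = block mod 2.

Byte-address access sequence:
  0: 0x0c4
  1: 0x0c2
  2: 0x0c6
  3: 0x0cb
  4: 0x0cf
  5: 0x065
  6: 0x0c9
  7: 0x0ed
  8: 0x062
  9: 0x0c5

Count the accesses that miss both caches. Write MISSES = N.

  [0] addr=0xc4 blk=12 s=0: MISS | VC []
  [1] addr=0xc2 blk=12 s=0: L1-HIT | VC []
  [2] addr=0xc6 blk=12 s=0: L1-HIT | VC []
  [3] addr=0xcb blk=12 s=0: L1-HIT | VC []
  [4] addr=0xcf blk=12 s=0: L1-HIT | VC []
  [5] addr=0x65 blk=6 s=0: MISS | VC [12]
  [6] addr=0xc9 blk=12 s=0: VC-HIT | VC [6]
  [7] addr=0xed blk=14 s=0: MISS | VC [6, 12]
  [8] addr=0x62 blk=6 s=0: VC-HIT | VC [14, 12]
  [9] addr=0xc5 blk=12 s=0: VC-HIT | VC [14, 6]

MISSES = 3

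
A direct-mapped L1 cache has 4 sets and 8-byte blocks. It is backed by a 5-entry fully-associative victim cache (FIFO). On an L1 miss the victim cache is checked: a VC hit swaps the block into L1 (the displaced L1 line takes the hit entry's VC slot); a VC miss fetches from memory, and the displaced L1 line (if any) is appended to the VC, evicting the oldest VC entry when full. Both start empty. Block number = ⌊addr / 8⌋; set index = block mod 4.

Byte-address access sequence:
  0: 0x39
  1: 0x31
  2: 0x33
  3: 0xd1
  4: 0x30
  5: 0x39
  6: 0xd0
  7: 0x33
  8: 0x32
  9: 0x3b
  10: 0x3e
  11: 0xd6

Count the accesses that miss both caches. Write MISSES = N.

0: 0x39 (blk 7, set 3) → MISS  vc=[]
1: 0x31 (blk 6, set 2) → MISS  vc=[]
2: 0x33 (blk 6, set 2) → L1-HIT  vc=[]
3: 0xd1 (blk 26, set 2) → MISS  vc=[6]
4: 0x30 (blk 6, set 2) → VC-HIT  vc=[26]
5: 0x39 (blk 7, set 3) → L1-HIT  vc=[26]
6: 0xd0 (blk 26, set 2) → VC-HIT  vc=[6]
7: 0x33 (blk 6, set 2) → VC-HIT  vc=[26]
8: 0x32 (blk 6, set 2) → L1-HIT  vc=[26]
9: 0x3b (blk 7, set 3) → L1-HIT  vc=[26]
10: 0x3e (blk 7, set 3) → L1-HIT  vc=[26]
11: 0xd6 (blk 26, set 2) → VC-HIT  vc=[6]

MISSES = 3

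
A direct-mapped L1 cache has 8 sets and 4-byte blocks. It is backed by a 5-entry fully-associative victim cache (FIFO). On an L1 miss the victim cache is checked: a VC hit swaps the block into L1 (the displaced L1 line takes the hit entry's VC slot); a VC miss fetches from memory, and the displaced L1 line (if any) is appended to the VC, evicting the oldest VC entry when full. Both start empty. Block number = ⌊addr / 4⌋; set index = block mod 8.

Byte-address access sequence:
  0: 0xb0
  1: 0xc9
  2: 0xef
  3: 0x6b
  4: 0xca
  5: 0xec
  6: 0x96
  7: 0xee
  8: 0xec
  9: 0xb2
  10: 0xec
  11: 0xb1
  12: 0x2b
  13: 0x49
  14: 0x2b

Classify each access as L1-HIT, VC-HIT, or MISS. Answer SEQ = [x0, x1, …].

  [0] addr=0xb0 blk=44 s=4: MISS | VC []
  [1] addr=0xc9 blk=50 s=2: MISS | VC []
  [2] addr=0xef blk=59 s=3: MISS | VC []
  [3] addr=0x6b blk=26 s=2: MISS | VC [50]
  [4] addr=0xca blk=50 s=2: VC-HIT | VC [26]
  [5] addr=0xec blk=59 s=3: L1-HIT | VC [26]
  [6] addr=0x96 blk=37 s=5: MISS | VC [26]
  [7] addr=0xee blk=59 s=3: L1-HIT | VC [26]
  [8] addr=0xec blk=59 s=3: L1-HIT | VC [26]
  [9] addr=0xb2 blk=44 s=4: L1-HIT | VC [26]
  [10] addr=0xec blk=59 s=3: L1-HIT | VC [26]
  [11] addr=0xb1 blk=44 s=4: L1-HIT | VC [26]
  [12] addr=0x2b blk=10 s=2: MISS | VC [26, 50]
  [13] addr=0x49 blk=18 s=2: MISS | VC [26, 50, 10]
  [14] addr=0x2b blk=10 s=2: VC-HIT | VC [26, 50, 18]

SEQ = [MISS, MISS, MISS, MISS, VC-HIT, L1-HIT, MISS, L1-HIT, L1-HIT, L1-HIT, L1-HIT, L1-HIT, MISS, MISS, VC-HIT]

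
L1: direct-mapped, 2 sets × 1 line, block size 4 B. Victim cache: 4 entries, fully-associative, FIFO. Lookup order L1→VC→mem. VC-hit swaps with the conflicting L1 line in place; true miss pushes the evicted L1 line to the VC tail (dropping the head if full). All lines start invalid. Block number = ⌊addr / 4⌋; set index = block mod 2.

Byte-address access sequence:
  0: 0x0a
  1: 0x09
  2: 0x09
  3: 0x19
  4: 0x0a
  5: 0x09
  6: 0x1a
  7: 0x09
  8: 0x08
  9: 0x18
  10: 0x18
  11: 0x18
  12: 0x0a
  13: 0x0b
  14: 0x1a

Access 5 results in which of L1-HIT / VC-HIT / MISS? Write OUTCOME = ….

OUTCOME = L1-HIT

#0 0xa→b2/s0 MISS; vc=[]
#1 0x9→b2/s0 L1-HIT; vc=[]
#2 0x9→b2/s0 L1-HIT; vc=[]
#3 0x19→b6/s0 MISS; vc=[2]
#4 0xa→b2/s0 VC-HIT; vc=[6]
#5 0x9→b2/s0 L1-HIT; vc=[6]
#6 0x1a→b6/s0 VC-HIT; vc=[2]
#7 0x9→b2/s0 VC-HIT; vc=[6]
#8 0x8→b2/s0 L1-HIT; vc=[6]
#9 0x18→b6/s0 VC-HIT; vc=[2]
#10 0x18→b6/s0 L1-HIT; vc=[2]
#11 0x18→b6/s0 L1-HIT; vc=[2]
#12 0xa→b2/s0 VC-HIT; vc=[6]
#13 0xb→b2/s0 L1-HIT; vc=[6]
#14 0x1a→b6/s0 VC-HIT; vc=[2]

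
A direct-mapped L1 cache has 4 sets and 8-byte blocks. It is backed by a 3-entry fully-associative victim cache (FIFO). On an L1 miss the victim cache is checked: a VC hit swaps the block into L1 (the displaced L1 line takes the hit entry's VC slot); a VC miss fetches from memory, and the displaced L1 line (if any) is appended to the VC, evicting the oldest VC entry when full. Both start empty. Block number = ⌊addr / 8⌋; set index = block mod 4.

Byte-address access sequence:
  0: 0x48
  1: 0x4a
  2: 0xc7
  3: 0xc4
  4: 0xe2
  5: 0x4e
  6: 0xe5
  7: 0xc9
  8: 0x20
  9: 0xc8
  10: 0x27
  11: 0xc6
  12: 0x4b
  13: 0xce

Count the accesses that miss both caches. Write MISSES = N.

MISSES = 5

#0 0x48→b9/s1 MISS; vc=[]
#1 0x4a→b9/s1 L1-HIT; vc=[]
#2 0xc7→b24/s0 MISS; vc=[]
#3 0xc4→b24/s0 L1-HIT; vc=[]
#4 0xe2→b28/s0 MISS; vc=[24]
#5 0x4e→b9/s1 L1-HIT; vc=[24]
#6 0xe5→b28/s0 L1-HIT; vc=[24]
#7 0xc9→b25/s1 MISS; vc=[24,9]
#8 0x20→b4/s0 MISS; vc=[24,9,28]
#9 0xc8→b25/s1 L1-HIT; vc=[24,9,28]
#10 0x27→b4/s0 L1-HIT; vc=[24,9,28]
#11 0xc6→b24/s0 VC-HIT; vc=[4,9,28]
#12 0x4b→b9/s1 VC-HIT; vc=[4,25,28]
#13 0xce→b25/s1 VC-HIT; vc=[4,9,28]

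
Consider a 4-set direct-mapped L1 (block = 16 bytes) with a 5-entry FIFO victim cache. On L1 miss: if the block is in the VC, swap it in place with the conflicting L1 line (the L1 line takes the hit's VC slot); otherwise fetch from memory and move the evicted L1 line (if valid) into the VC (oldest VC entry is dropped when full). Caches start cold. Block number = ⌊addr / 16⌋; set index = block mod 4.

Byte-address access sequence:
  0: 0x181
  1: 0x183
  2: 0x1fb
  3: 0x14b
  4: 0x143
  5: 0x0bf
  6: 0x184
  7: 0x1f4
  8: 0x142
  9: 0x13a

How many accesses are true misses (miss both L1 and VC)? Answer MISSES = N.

MISSES = 5

  [0] addr=0x181 blk=24 s=0: MISS | VC []
  [1] addr=0x183 blk=24 s=0: L1-HIT | VC []
  [2] addr=0x1fb blk=31 s=3: MISS | VC []
  [3] addr=0x14b blk=20 s=0: MISS | VC [24]
  [4] addr=0x143 blk=20 s=0: L1-HIT | VC [24]
  [5] addr=0xbf blk=11 s=3: MISS | VC [24, 31]
  [6] addr=0x184 blk=24 s=0: VC-HIT | VC [20, 31]
  [7] addr=0x1f4 blk=31 s=3: VC-HIT | VC [20, 11]
  [8] addr=0x142 blk=20 s=0: VC-HIT | VC [24, 11]
  [9] addr=0x13a blk=19 s=3: MISS | VC [24, 11, 31]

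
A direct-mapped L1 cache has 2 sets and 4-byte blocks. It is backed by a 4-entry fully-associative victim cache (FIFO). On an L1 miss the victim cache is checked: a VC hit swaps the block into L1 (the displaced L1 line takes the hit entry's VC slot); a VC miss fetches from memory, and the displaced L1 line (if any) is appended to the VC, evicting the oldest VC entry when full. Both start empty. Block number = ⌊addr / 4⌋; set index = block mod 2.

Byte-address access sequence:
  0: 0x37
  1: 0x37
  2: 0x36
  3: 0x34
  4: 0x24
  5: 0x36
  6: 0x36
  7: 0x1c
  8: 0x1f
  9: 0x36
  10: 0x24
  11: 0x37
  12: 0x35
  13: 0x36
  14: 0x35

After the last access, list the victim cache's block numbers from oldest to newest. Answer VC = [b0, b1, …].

VC = [9, 7]

#0 0x37→b13/s1 MISS; vc=[]
#1 0x37→b13/s1 L1-HIT; vc=[]
#2 0x36→b13/s1 L1-HIT; vc=[]
#3 0x34→b13/s1 L1-HIT; vc=[]
#4 0x24→b9/s1 MISS; vc=[13]
#5 0x36→b13/s1 VC-HIT; vc=[9]
#6 0x36→b13/s1 L1-HIT; vc=[9]
#7 0x1c→b7/s1 MISS; vc=[9,13]
#8 0x1f→b7/s1 L1-HIT; vc=[9,13]
#9 0x36→b13/s1 VC-HIT; vc=[9,7]
#10 0x24→b9/s1 VC-HIT; vc=[13,7]
#11 0x37→b13/s1 VC-HIT; vc=[9,7]
#12 0x35→b13/s1 L1-HIT; vc=[9,7]
#13 0x36→b13/s1 L1-HIT; vc=[9,7]
#14 0x35→b13/s1 L1-HIT; vc=[9,7]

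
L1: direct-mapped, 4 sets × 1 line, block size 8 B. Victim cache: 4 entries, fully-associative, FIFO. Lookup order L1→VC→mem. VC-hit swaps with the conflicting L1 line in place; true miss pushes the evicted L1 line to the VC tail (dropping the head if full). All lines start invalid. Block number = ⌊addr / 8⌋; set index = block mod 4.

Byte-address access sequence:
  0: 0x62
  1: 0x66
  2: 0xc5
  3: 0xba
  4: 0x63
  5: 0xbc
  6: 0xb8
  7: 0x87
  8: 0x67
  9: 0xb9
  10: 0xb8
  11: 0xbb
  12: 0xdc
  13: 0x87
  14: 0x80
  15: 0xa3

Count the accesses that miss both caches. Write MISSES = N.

MISSES = 6

#0 0x62→b12/s0 MISS; vc=[]
#1 0x66→b12/s0 L1-HIT; vc=[]
#2 0xc5→b24/s0 MISS; vc=[12]
#3 0xba→b23/s3 MISS; vc=[12]
#4 0x63→b12/s0 VC-HIT; vc=[24]
#5 0xbc→b23/s3 L1-HIT; vc=[24]
#6 0xb8→b23/s3 L1-HIT; vc=[24]
#7 0x87→b16/s0 MISS; vc=[24,12]
#8 0x67→b12/s0 VC-HIT; vc=[24,16]
#9 0xb9→b23/s3 L1-HIT; vc=[24,16]
#10 0xb8→b23/s3 L1-HIT; vc=[24,16]
#11 0xbb→b23/s3 L1-HIT; vc=[24,16]
#12 0xdc→b27/s3 MISS; vc=[24,16,23]
#13 0x87→b16/s0 VC-HIT; vc=[24,12,23]
#14 0x80→b16/s0 L1-HIT; vc=[24,12,23]
#15 0xa3→b20/s0 MISS; vc=[24,12,23,16]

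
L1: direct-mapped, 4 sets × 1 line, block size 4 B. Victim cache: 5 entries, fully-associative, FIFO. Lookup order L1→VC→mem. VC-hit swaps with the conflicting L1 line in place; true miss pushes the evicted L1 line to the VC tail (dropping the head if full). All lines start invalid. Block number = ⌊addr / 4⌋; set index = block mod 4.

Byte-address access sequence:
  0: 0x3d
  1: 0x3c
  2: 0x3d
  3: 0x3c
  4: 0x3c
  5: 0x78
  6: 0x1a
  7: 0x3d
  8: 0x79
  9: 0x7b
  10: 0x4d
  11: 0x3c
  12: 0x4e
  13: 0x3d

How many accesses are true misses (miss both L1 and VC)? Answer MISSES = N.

MISSES = 4

0: 0x3d (blk 15, set 3) → MISS  vc=[]
1: 0x3c (blk 15, set 3) → L1-HIT  vc=[]
2: 0x3d (blk 15, set 3) → L1-HIT  vc=[]
3: 0x3c (blk 15, set 3) → L1-HIT  vc=[]
4: 0x3c (blk 15, set 3) → L1-HIT  vc=[]
5: 0x78 (blk 30, set 2) → MISS  vc=[]
6: 0x1a (blk 6, set 2) → MISS  vc=[30]
7: 0x3d (blk 15, set 3) → L1-HIT  vc=[30]
8: 0x79 (blk 30, set 2) → VC-HIT  vc=[6]
9: 0x7b (blk 30, set 2) → L1-HIT  vc=[6]
10: 0x4d (blk 19, set 3) → MISS  vc=[6, 15]
11: 0x3c (blk 15, set 3) → VC-HIT  vc=[6, 19]
12: 0x4e (blk 19, set 3) → VC-HIT  vc=[6, 15]
13: 0x3d (blk 15, set 3) → VC-HIT  vc=[6, 19]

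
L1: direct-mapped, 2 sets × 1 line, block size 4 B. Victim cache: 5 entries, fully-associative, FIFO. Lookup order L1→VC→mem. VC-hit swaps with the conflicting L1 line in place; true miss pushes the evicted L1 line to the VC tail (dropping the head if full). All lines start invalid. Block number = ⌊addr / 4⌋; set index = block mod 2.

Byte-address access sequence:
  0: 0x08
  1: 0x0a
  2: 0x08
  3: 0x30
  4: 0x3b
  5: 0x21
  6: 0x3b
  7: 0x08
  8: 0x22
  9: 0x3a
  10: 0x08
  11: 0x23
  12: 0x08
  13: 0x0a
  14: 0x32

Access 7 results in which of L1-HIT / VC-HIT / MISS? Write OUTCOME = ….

OUTCOME = VC-HIT

  [0] addr=0x8 blk=2 s=0: MISS | VC []
  [1] addr=0xa blk=2 s=0: L1-HIT | VC []
  [2] addr=0x8 blk=2 s=0: L1-HIT | VC []
  [3] addr=0x30 blk=12 s=0: MISS | VC [2]
  [4] addr=0x3b blk=14 s=0: MISS | VC [2, 12]
  [5] addr=0x21 blk=8 s=0: MISS | VC [2, 12, 14]
  [6] addr=0x3b blk=14 s=0: VC-HIT | VC [2, 12, 8]
  [7] addr=0x8 blk=2 s=0: VC-HIT | VC [14, 12, 8]
  [8] addr=0x22 blk=8 s=0: VC-HIT | VC [14, 12, 2]
  [9] addr=0x3a blk=14 s=0: VC-HIT | VC [8, 12, 2]
  [10] addr=0x8 blk=2 s=0: VC-HIT | VC [8, 12, 14]
  [11] addr=0x23 blk=8 s=0: VC-HIT | VC [2, 12, 14]
  [12] addr=0x8 blk=2 s=0: VC-HIT | VC [8, 12, 14]
  [13] addr=0xa blk=2 s=0: L1-HIT | VC [8, 12, 14]
  [14] addr=0x32 blk=12 s=0: VC-HIT | VC [8, 2, 14]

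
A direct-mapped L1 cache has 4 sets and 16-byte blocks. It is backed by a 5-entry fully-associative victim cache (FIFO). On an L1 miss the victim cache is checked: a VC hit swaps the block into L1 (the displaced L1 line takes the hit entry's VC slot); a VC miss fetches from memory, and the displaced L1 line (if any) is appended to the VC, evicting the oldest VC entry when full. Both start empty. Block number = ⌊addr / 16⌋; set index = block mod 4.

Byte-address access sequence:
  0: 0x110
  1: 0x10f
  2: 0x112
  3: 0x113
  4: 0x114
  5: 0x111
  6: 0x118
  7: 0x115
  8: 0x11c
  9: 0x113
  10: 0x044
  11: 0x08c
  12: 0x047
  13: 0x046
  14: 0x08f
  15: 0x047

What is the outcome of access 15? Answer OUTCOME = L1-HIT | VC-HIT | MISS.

OUTCOME = VC-HIT

#0 0x110→b17/s1 MISS; vc=[]
#1 0x10f→b16/s0 MISS; vc=[]
#2 0x112→b17/s1 L1-HIT; vc=[]
#3 0x113→b17/s1 L1-HIT; vc=[]
#4 0x114→b17/s1 L1-HIT; vc=[]
#5 0x111→b17/s1 L1-HIT; vc=[]
#6 0x118→b17/s1 L1-HIT; vc=[]
#7 0x115→b17/s1 L1-HIT; vc=[]
#8 0x11c→b17/s1 L1-HIT; vc=[]
#9 0x113→b17/s1 L1-HIT; vc=[]
#10 0x44→b4/s0 MISS; vc=[16]
#11 0x8c→b8/s0 MISS; vc=[16,4]
#12 0x47→b4/s0 VC-HIT; vc=[16,8]
#13 0x46→b4/s0 L1-HIT; vc=[16,8]
#14 0x8f→b8/s0 VC-HIT; vc=[16,4]
#15 0x47→b4/s0 VC-HIT; vc=[16,8]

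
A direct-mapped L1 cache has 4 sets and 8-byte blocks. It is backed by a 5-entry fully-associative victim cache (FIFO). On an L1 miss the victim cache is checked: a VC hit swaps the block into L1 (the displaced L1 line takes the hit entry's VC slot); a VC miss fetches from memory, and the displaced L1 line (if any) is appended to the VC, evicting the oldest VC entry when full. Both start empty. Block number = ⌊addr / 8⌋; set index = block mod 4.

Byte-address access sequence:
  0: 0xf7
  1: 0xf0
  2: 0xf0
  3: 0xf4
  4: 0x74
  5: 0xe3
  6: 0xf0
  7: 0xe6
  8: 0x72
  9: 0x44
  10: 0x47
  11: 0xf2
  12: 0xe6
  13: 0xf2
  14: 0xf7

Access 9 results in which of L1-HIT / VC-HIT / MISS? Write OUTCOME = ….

0: 0xf7 (blk 30, set 2) → MISS  vc=[]
1: 0xf0 (blk 30, set 2) → L1-HIT  vc=[]
2: 0xf0 (blk 30, set 2) → L1-HIT  vc=[]
3: 0xf4 (blk 30, set 2) → L1-HIT  vc=[]
4: 0x74 (blk 14, set 2) → MISS  vc=[30]
5: 0xe3 (blk 28, set 0) → MISS  vc=[30]
6: 0xf0 (blk 30, set 2) → VC-HIT  vc=[14]
7: 0xe6 (blk 28, set 0) → L1-HIT  vc=[14]
8: 0x72 (blk 14, set 2) → VC-HIT  vc=[30]
9: 0x44 (blk 8, set 0) → MISS  vc=[30, 28]
10: 0x47 (blk 8, set 0) → L1-HIT  vc=[30, 28]
11: 0xf2 (blk 30, set 2) → VC-HIT  vc=[14, 28]
12: 0xe6 (blk 28, set 0) → VC-HIT  vc=[14, 8]
13: 0xf2 (blk 30, set 2) → L1-HIT  vc=[14, 8]
14: 0xf7 (blk 30, set 2) → L1-HIT  vc=[14, 8]

OUTCOME = MISS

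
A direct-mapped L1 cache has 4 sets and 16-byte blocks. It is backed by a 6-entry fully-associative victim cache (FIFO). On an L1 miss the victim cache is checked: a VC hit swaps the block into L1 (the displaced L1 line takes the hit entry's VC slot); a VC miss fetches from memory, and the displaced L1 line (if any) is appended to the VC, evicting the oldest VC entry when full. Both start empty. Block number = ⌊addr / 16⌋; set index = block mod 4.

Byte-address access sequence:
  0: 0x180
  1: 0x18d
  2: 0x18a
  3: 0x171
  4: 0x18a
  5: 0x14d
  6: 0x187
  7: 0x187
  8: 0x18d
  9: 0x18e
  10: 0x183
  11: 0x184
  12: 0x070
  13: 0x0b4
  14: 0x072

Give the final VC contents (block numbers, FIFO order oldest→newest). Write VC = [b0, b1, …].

VC = [20, 23, 11]

#0 0x180→b24/s0 MISS; vc=[]
#1 0x18d→b24/s0 L1-HIT; vc=[]
#2 0x18a→b24/s0 L1-HIT; vc=[]
#3 0x171→b23/s3 MISS; vc=[]
#4 0x18a→b24/s0 L1-HIT; vc=[]
#5 0x14d→b20/s0 MISS; vc=[24]
#6 0x187→b24/s0 VC-HIT; vc=[20]
#7 0x187→b24/s0 L1-HIT; vc=[20]
#8 0x18d→b24/s0 L1-HIT; vc=[20]
#9 0x18e→b24/s0 L1-HIT; vc=[20]
#10 0x183→b24/s0 L1-HIT; vc=[20]
#11 0x184→b24/s0 L1-HIT; vc=[20]
#12 0x70→b7/s3 MISS; vc=[20,23]
#13 0xb4→b11/s3 MISS; vc=[20,23,7]
#14 0x72→b7/s3 VC-HIT; vc=[20,23,11]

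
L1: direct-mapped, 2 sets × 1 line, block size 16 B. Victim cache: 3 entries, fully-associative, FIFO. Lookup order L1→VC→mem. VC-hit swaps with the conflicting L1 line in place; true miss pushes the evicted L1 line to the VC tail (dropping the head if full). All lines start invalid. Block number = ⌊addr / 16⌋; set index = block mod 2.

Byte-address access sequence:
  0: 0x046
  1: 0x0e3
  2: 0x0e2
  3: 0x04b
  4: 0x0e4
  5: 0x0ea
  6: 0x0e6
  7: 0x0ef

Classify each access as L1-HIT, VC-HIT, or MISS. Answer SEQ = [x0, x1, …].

SEQ = [MISS, MISS, L1-HIT, VC-HIT, VC-HIT, L1-HIT, L1-HIT, L1-HIT]

  [0] addr=0x46 blk=4 s=0: MISS | VC []
  [1] addr=0xe3 blk=14 s=0: MISS | VC [4]
  [2] addr=0xe2 blk=14 s=0: L1-HIT | VC [4]
  [3] addr=0x4b blk=4 s=0: VC-HIT | VC [14]
  [4] addr=0xe4 blk=14 s=0: VC-HIT | VC [4]
  [5] addr=0xea blk=14 s=0: L1-HIT | VC [4]
  [6] addr=0xe6 blk=14 s=0: L1-HIT | VC [4]
  [7] addr=0xef blk=14 s=0: L1-HIT | VC [4]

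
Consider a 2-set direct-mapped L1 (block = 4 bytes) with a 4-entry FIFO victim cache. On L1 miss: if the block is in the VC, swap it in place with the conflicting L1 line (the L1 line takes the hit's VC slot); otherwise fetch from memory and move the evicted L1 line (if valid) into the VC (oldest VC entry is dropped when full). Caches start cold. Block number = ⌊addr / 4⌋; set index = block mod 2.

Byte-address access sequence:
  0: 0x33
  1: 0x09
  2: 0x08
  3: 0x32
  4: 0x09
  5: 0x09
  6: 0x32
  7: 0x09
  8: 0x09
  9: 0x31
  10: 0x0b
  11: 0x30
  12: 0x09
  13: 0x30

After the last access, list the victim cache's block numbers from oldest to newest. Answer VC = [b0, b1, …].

VC = [2]

  [0] addr=0x33 blk=12 s=0: MISS | VC []
  [1] addr=0x9 blk=2 s=0: MISS | VC [12]
  [2] addr=0x8 blk=2 s=0: L1-HIT | VC [12]
  [3] addr=0x32 blk=12 s=0: VC-HIT | VC [2]
  [4] addr=0x9 blk=2 s=0: VC-HIT | VC [12]
  [5] addr=0x9 blk=2 s=0: L1-HIT | VC [12]
  [6] addr=0x32 blk=12 s=0: VC-HIT | VC [2]
  [7] addr=0x9 blk=2 s=0: VC-HIT | VC [12]
  [8] addr=0x9 blk=2 s=0: L1-HIT | VC [12]
  [9] addr=0x31 blk=12 s=0: VC-HIT | VC [2]
  [10] addr=0xb blk=2 s=0: VC-HIT | VC [12]
  [11] addr=0x30 blk=12 s=0: VC-HIT | VC [2]
  [12] addr=0x9 blk=2 s=0: VC-HIT | VC [12]
  [13] addr=0x30 blk=12 s=0: VC-HIT | VC [2]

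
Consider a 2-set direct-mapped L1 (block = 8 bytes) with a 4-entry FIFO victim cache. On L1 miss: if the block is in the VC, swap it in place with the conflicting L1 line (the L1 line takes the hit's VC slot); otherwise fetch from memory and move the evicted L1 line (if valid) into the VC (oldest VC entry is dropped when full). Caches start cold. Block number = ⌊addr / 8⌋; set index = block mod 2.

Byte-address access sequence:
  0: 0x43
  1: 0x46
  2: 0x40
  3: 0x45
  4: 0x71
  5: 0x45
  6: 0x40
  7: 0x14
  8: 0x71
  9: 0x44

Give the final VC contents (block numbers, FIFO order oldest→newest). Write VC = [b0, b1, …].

VC = [2, 14]

  [0] addr=0x43 blk=8 s=0: MISS | VC []
  [1] addr=0x46 blk=8 s=0: L1-HIT | VC []
  [2] addr=0x40 blk=8 s=0: L1-HIT | VC []
  [3] addr=0x45 blk=8 s=0: L1-HIT | VC []
  [4] addr=0x71 blk=14 s=0: MISS | VC [8]
  [5] addr=0x45 blk=8 s=0: VC-HIT | VC [14]
  [6] addr=0x40 blk=8 s=0: L1-HIT | VC [14]
  [7] addr=0x14 blk=2 s=0: MISS | VC [14, 8]
  [8] addr=0x71 blk=14 s=0: VC-HIT | VC [2, 8]
  [9] addr=0x44 blk=8 s=0: VC-HIT | VC [2, 14]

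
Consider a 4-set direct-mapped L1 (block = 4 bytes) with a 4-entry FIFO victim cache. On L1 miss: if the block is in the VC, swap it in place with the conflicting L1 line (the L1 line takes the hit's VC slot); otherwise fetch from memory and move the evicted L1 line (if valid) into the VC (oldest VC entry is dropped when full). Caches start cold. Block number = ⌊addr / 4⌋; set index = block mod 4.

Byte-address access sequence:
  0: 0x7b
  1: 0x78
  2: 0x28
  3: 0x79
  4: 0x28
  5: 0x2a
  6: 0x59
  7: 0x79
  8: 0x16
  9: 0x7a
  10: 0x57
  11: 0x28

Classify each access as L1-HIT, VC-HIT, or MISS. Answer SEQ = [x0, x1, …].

#0 0x7b→b30/s2 MISS; vc=[]
#1 0x78→b30/s2 L1-HIT; vc=[]
#2 0x28→b10/s2 MISS; vc=[30]
#3 0x79→b30/s2 VC-HIT; vc=[10]
#4 0x28→b10/s2 VC-HIT; vc=[30]
#5 0x2a→b10/s2 L1-HIT; vc=[30]
#6 0x59→b22/s2 MISS; vc=[30,10]
#7 0x79→b30/s2 VC-HIT; vc=[22,10]
#8 0x16→b5/s1 MISS; vc=[22,10]
#9 0x7a→b30/s2 L1-HIT; vc=[22,10]
#10 0x57→b21/s1 MISS; vc=[22,10,5]
#11 0x28→b10/s2 VC-HIT; vc=[22,30,5]

SEQ = [MISS, L1-HIT, MISS, VC-HIT, VC-HIT, L1-HIT, MISS, VC-HIT, MISS, L1-HIT, MISS, VC-HIT]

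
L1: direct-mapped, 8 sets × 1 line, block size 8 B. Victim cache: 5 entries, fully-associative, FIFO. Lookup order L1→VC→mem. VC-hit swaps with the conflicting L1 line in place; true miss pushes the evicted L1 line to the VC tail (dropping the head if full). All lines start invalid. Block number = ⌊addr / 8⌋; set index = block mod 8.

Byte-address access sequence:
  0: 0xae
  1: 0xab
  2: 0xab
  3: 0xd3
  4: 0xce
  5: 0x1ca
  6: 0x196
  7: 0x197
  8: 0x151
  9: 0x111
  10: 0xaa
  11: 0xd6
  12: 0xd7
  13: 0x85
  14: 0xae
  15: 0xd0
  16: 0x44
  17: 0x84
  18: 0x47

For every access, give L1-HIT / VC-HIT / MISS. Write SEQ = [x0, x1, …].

SEQ = [MISS, L1-HIT, L1-HIT, MISS, MISS, MISS, MISS, L1-HIT, MISS, MISS, L1-HIT, VC-HIT, L1-HIT, MISS, L1-HIT, L1-HIT, MISS, VC-HIT, VC-HIT]

#0 0xae→b21/s5 MISS; vc=[]
#1 0xab→b21/s5 L1-HIT; vc=[]
#2 0xab→b21/s5 L1-HIT; vc=[]
#3 0xd3→b26/s2 MISS; vc=[]
#4 0xce→b25/s1 MISS; vc=[]
#5 0x1ca→b57/s1 MISS; vc=[25]
#6 0x196→b50/s2 MISS; vc=[25,26]
#7 0x197→b50/s2 L1-HIT; vc=[25,26]
#8 0x151→b42/s2 MISS; vc=[25,26,50]
#9 0x111→b34/s2 MISS; vc=[25,26,50,42]
#10 0xaa→b21/s5 L1-HIT; vc=[25,26,50,42]
#11 0xd6→b26/s2 VC-HIT; vc=[25,34,50,42]
#12 0xd7→b26/s2 L1-HIT; vc=[25,34,50,42]
#13 0x85→b16/s0 MISS; vc=[25,34,50,42]
#14 0xae→b21/s5 L1-HIT; vc=[25,34,50,42]
#15 0xd0→b26/s2 L1-HIT; vc=[25,34,50,42]
#16 0x44→b8/s0 MISS; vc=[25,34,50,42,16]
#17 0x84→b16/s0 VC-HIT; vc=[25,34,50,42,8]
#18 0x47→b8/s0 VC-HIT; vc=[25,34,50,42,16]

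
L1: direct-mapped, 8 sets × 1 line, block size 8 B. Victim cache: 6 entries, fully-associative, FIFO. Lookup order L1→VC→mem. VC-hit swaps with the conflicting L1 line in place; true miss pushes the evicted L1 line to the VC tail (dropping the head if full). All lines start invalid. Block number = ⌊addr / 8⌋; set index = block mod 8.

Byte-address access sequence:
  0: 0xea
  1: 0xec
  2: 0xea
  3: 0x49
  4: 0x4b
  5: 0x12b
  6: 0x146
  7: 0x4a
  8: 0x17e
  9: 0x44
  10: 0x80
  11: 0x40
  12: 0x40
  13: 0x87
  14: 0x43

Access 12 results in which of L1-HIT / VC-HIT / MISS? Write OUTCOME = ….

#0 0xea→b29/s5 MISS; vc=[]
#1 0xec→b29/s5 L1-HIT; vc=[]
#2 0xea→b29/s5 L1-HIT; vc=[]
#3 0x49→b9/s1 MISS; vc=[]
#4 0x4b→b9/s1 L1-HIT; vc=[]
#5 0x12b→b37/s5 MISS; vc=[29]
#6 0x146→b40/s0 MISS; vc=[29]
#7 0x4a→b9/s1 L1-HIT; vc=[29]
#8 0x17e→b47/s7 MISS; vc=[29]
#9 0x44→b8/s0 MISS; vc=[29,40]
#10 0x80→b16/s0 MISS; vc=[29,40,8]
#11 0x40→b8/s0 VC-HIT; vc=[29,40,16]
#12 0x40→b8/s0 L1-HIT; vc=[29,40,16]
#13 0x87→b16/s0 VC-HIT; vc=[29,40,8]
#14 0x43→b8/s0 VC-HIT; vc=[29,40,16]

OUTCOME = L1-HIT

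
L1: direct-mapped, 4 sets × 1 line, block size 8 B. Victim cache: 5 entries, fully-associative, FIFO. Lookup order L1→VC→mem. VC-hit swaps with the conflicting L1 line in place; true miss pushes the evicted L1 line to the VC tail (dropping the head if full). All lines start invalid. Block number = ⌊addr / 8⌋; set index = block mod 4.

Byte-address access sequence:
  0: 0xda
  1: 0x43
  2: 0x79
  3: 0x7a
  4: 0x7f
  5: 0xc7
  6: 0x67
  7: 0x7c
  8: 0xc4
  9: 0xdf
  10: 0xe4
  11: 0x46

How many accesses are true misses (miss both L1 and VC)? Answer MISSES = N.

0: 0xda (blk 27, set 3) → MISS  vc=[]
1: 0x43 (blk 8, set 0) → MISS  vc=[]
2: 0x79 (blk 15, set 3) → MISS  vc=[27]
3: 0x7a (blk 15, set 3) → L1-HIT  vc=[27]
4: 0x7f (blk 15, set 3) → L1-HIT  vc=[27]
5: 0xc7 (blk 24, set 0) → MISS  vc=[27, 8]
6: 0x67 (blk 12, set 0) → MISS  vc=[27, 8, 24]
7: 0x7c (blk 15, set 3) → L1-HIT  vc=[27, 8, 24]
8: 0xc4 (blk 24, set 0) → VC-HIT  vc=[27, 8, 12]
9: 0xdf (blk 27, set 3) → VC-HIT  vc=[15, 8, 12]
10: 0xe4 (blk 28, set 0) → MISS  vc=[15, 8, 12, 24]
11: 0x46 (blk 8, set 0) → VC-HIT  vc=[15, 28, 12, 24]

MISSES = 6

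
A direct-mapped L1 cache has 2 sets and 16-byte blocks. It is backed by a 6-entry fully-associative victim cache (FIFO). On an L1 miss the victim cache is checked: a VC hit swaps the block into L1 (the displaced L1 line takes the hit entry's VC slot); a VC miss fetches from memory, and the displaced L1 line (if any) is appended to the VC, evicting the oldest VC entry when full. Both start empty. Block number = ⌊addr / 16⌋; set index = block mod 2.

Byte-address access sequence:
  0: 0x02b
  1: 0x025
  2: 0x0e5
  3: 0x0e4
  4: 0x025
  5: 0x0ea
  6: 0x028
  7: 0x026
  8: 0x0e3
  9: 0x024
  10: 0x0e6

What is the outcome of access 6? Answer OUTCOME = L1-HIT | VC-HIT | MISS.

OUTCOME = VC-HIT

  [0] addr=0x2b blk=2 s=0: MISS | VC []
  [1] addr=0x25 blk=2 s=0: L1-HIT | VC []
  [2] addr=0xe5 blk=14 s=0: MISS | VC [2]
  [3] addr=0xe4 blk=14 s=0: L1-HIT | VC [2]
  [4] addr=0x25 blk=2 s=0: VC-HIT | VC [14]
  [5] addr=0xea blk=14 s=0: VC-HIT | VC [2]
  [6] addr=0x28 blk=2 s=0: VC-HIT | VC [14]
  [7] addr=0x26 blk=2 s=0: L1-HIT | VC [14]
  [8] addr=0xe3 blk=14 s=0: VC-HIT | VC [2]
  [9] addr=0x24 blk=2 s=0: VC-HIT | VC [14]
  [10] addr=0xe6 blk=14 s=0: VC-HIT | VC [2]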